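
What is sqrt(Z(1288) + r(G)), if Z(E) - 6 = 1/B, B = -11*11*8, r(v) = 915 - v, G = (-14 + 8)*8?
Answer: sqrt(1875982)/44 ≈ 31.129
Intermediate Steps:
G = -48 (G = -6*8 = -48)
B = -968 (B = -121*8 = -968)
Z(E) = 5807/968 (Z(E) = 6 + 1/(-968) = 6 - 1/968 = 5807/968)
sqrt(Z(1288) + r(G)) = sqrt(5807/968 + (915 - 1*(-48))) = sqrt(5807/968 + (915 + 48)) = sqrt(5807/968 + 963) = sqrt(937991/968) = sqrt(1875982)/44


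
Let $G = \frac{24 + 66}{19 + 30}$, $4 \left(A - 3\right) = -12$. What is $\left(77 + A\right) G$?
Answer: $\frac{990}{7} \approx 141.43$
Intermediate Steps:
$A = 0$ ($A = 3 + \frac{1}{4} \left(-12\right) = 3 - 3 = 0$)
$G = \frac{90}{49} \approx 1.8367$
$\left(77 + A\right) G = \left(77 + 0\right) \frac{90}{49} = 77 \cdot \frac{90}{49} = \frac{990}{7}$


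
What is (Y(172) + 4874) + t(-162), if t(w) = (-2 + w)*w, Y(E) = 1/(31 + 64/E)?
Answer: 42415301/1349 ≈ 31442.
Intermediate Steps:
t(w) = w*(-2 + w)
(Y(172) + 4874) + t(-162) = (172/(64 + 31*172) + 4874) - 162*(-2 - 162) = (172/(64 + 5332) + 4874) - 162*(-164) = (172/5396 + 4874) + 26568 = (172*(1/5396) + 4874) + 26568 = (43/1349 + 4874) + 26568 = 6575069/1349 + 26568 = 42415301/1349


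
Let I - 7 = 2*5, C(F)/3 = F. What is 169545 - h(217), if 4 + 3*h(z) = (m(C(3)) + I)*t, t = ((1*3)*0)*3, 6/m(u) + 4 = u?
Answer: 508639/3 ≈ 1.6955e+5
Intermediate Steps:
C(F) = 3*F
m(u) = 6/(-4 + u)
I = 17 (I = 7 + 2*5 = 7 + 10 = 17)
t = 0 (t = (3*0)*3 = 0*3 = 0)
h(z) = -4/3 (h(z) = -4/3 + ((6/(-4 + 3*3) + 17)*0)/3 = -4/3 + ((6/(-4 + 9) + 17)*0)/3 = -4/3 + ((6/5 + 17)*0)/3 = -4/3 + ((91/5)*0)/3 = -4/3 + (⅓)*0 = -4/3 + 0 = -4/3)
169545 - h(217) = 169545 - 1*(-4/3) = 169545 + 4/3 = 508639/3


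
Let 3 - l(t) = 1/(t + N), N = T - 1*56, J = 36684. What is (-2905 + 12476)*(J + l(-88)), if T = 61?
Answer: 29143905562/83 ≈ 3.5113e+8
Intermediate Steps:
N = 5 (N = 61 - 1*56 = 61 - 56 = 5)
l(t) = 3 - 1/(5 + t) (l(t) = 3 - 1/(t + 5) = 3 - 1/(5 + t))
(-2905 + 12476)*(J + l(-88)) = (-2905 + 12476)*(36684 + (14 + 3*(-88))/(5 - 88)) = 9571*(36684 + (14 - 264)/(-83)) = 9571*(36684 - 1/83*(-250)) = 9571*(36684 + 250/83) = 9571*(3045022/83) = 29143905562/83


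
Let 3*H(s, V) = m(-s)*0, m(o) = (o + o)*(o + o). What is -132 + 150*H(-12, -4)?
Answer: -132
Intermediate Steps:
m(o) = 4*o**2 (m(o) = (2*o)*(2*o) = 4*o**2)
H(s, V) = 0 (H(s, V) = ((4*(-s)**2)*0)/3 = ((4*s**2)*0)/3 = (1/3)*0 = 0)
-132 + 150*H(-12, -4) = -132 + 150*0 = -132 + 0 = -132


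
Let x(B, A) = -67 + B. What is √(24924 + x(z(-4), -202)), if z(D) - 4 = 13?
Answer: √24874 ≈ 157.71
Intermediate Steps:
z(D) = 17 (z(D) = 4 + 13 = 17)
√(24924 + x(z(-4), -202)) = √(24924 + (-67 + 17)) = √(24924 - 50) = √24874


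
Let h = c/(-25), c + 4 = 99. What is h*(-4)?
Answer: 76/5 ≈ 15.200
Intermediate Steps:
c = 95 (c = -4 + 99 = 95)
h = -19/5 (h = 95/(-25) = 95*(-1/25) = -19/5 ≈ -3.8000)
h*(-4) = -19/5*(-4) = 76/5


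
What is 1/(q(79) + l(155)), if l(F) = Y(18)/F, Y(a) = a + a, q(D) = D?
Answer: 155/12281 ≈ 0.012621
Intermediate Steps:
Y(a) = 2*a
l(F) = 36/F (l(F) = (2*18)/F = 36/F)
1/(q(79) + l(155)) = 1/(79 + 36/155) = 1/(12281/155) = 155/12281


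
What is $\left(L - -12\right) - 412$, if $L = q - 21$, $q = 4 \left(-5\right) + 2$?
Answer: $-439$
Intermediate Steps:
$q = -18$ ($q = -20 + 2 = -18$)
$L = -39$ ($L = -18 - 21 = -39$)
$\left(L - -12\right) - 412 = \left(-39 - -12\right) - 412 = \left(-39 + 12\right) - 412 = -27 - 412 = -439$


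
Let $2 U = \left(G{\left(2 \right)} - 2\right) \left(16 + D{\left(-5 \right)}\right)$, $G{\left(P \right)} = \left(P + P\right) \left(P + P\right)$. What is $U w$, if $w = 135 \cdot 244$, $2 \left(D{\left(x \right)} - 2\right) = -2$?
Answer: $3919860$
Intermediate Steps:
$G{\left(P \right)} = 4 P^{2}$ ($G{\left(P \right)} = 2 P 2 P = 4 P^{2}$)
$D{\left(x \right)} = 1$ ($D{\left(x \right)} = 2 + \frac{1}{2} \left(-2\right) = 2 - 1 = 1$)
$U = 119$ ($U = \frac{\left(4 \cdot 2^{2} - 2\right) \left(16 + 1\right)}{2} = \frac{\left(4 \cdot 4 - 2\right) 17}{2} = \frac{\left(16 - 2\right) 17}{2} = \frac{14 \cdot 17}{2} = \frac{1}{2} \cdot 238 = 119$)
$w = 32940$
$U w = 119 \cdot 32940 = 3919860$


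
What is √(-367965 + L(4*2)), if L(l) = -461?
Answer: I*√368426 ≈ 606.98*I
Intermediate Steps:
√(-367965 + L(4*2)) = √(-367965 - 461) = √(-368426) = I*√368426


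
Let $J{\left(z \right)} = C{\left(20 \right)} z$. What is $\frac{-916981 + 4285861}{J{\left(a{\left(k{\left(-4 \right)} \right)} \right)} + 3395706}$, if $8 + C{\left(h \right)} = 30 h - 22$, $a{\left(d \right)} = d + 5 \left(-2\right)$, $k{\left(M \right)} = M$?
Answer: $\frac{187160}{188207} \approx 0.99444$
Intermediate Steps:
$a{\left(d \right)} = -10 + d$ ($a{\left(d \right)} = d - 10 = -10 + d$)
$C{\left(h \right)} = -30 + 30 h$ ($C{\left(h \right)} = -8 + \left(30 h - 22\right) = -8 + \left(-22 + 30 h\right) = -30 + 30 h$)
$J{\left(z \right)} = 570 z$ ($J{\left(z \right)} = \left(-30 + 30 \cdot 20\right) z = \left(-30 + 600\right) z = 570 z$)
$\frac{-916981 + 4285861}{J{\left(a{\left(k{\left(-4 \right)} \right)} \right)} + 3395706} = \frac{-916981 + 4285861}{570 \left(-10 - 4\right) + 3395706} = \frac{3368880}{570 \left(-14\right) + 3395706} = \frac{3368880}{-7980 + 3395706} = \frac{3368880}{3387726} = 3368880 \cdot \frac{1}{3387726} = \frac{187160}{188207}$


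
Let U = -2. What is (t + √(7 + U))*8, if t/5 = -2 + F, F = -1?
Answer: -120 + 8*√5 ≈ -102.11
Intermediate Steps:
t = -15 (t = 5*(-2 - 1) = 5*(-3) = -15)
(t + √(7 + U))*8 = (-15 + √(7 - 2))*8 = (-15 + √5)*8 = -120 + 8*√5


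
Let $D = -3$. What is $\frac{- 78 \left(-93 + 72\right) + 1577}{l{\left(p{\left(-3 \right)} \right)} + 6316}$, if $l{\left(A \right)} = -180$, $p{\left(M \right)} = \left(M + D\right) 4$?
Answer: $\frac{3215}{6136} \approx 0.52396$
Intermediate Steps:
$p{\left(M \right)} = -12 + 4 M$ ($p{\left(M \right)} = \left(M - 3\right) 4 = \left(-3 + M\right) 4 = -12 + 4 M$)
$\frac{- 78 \left(-93 + 72\right) + 1577}{l{\left(p{\left(-3 \right)} \right)} + 6316} = \frac{- 78 \left(-93 + 72\right) + 1577}{-180 + 6316} = \frac{\left(-78\right) \left(-21\right) + 1577}{6136} = \left(1638 + 1577\right) \frac{1}{6136} = 3215 \cdot \frac{1}{6136} = \frac{3215}{6136}$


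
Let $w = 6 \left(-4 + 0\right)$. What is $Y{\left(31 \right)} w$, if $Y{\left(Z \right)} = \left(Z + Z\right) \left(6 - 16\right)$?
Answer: $14880$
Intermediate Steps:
$w = -24$ ($w = 6 \left(-4\right) = -24$)
$Y{\left(Z \right)} = - 20 Z$ ($Y{\left(Z \right)} = 2 Z \left(-10\right) = - 20 Z$)
$Y{\left(31 \right)} w = \left(-20\right) 31 \left(-24\right) = \left(-620\right) \left(-24\right) = 14880$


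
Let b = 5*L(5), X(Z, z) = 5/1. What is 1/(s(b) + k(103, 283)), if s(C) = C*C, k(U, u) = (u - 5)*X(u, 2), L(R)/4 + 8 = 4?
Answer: 1/7790 ≈ 0.00012837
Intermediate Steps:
X(Z, z) = 5 (X(Z, z) = 5*1 = 5)
L(R) = -16 (L(R) = -32 + 4*4 = -32 + 16 = -16)
b = -80 (b = 5*(-16) = -80)
k(U, u) = -25 + 5*u (k(U, u) = (u - 5)*5 = (-5 + u)*5 = -25 + 5*u)
s(C) = C²
1/(s(b) + k(103, 283)) = 1/((-80)² + (-25 + 5*283)) = 1/(6400 + (-25 + 1415)) = 1/(6400 + 1390) = 1/7790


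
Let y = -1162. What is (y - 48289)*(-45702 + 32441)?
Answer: 655769711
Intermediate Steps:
(y - 48289)*(-45702 + 32441) = (-1162 - 48289)*(-45702 + 32441) = -49451*(-13261) = 655769711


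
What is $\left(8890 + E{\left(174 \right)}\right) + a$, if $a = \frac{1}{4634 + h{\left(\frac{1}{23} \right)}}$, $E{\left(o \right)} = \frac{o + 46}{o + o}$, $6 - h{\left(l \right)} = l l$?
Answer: $\frac{1898564614138}{213546633} \approx 8890.6$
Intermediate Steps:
$h{\left(l \right)} = 6 - l^{2}$ ($h{\left(l \right)} = 6 - l l = 6 - l^{2}$)
$E{\left(o \right)} = \frac{46 + o}{2 o}$
$a = \frac{529}{2454559}$ ($a = \frac{1}{4634 + \left(6 - \left(\frac{1}{23}\right)^{2}\right)} = \frac{1}{4634 + \left(6 - \frac{1}{529}\right)} = \frac{1}{4634 + \frac{3173}{529}} = \frac{1}{\frac{2454559}{529}} = \frac{529}{2454559} \approx 0.00021552$)
$\left(8890 + E{\left(174 \right)}\right) + a = \left(8890 + \frac{46 + 174}{2 \cdot 174}\right) + \frac{529}{2454559} = \left(8890 + \frac{1}{2} \cdot \frac{1}{174} \cdot 220\right) + \frac{529}{2454559} = \left(8890 + \frac{55}{87}\right) + \frac{529}{2454559} = \frac{773485}{87} + \frac{529}{2454559} = \frac{1898564614138}{213546633}$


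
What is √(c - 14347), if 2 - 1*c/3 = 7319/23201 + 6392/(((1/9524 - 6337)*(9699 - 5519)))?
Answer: I*√106258184702987246137808007698290/86075025454495 ≈ 119.76*I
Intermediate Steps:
c = 435052643071623/86075025454495 (c = 6 - 3*(7319/23201 + 6392/(((1/9524 - 6337)*(9699 - 5519)))) = 6 - 3*(7319*(1/23201) + 6392/(((1/9524 - 6337)*4180))) = 6 - 3*(7319/23201 + 6392/((-60353587/9524*4180))) = 6 - 3*(7319/23201 + 6392/(-63069498415/2381)) = 6 - 3*(7319/23201 + 6392*(-2381/63069498415)) = 6 - 3*(7319/23201 - 895256/3709970495) = 6 - 3*27132503218449/86075025454495 = 6 - 81397509655347/86075025454495 = 435052643071623/86075025454495 ≈ 5.0543)
√(c - 14347) = √(435052643071623/86075025454495 - 14347) = √(-1234483337552568142/86075025454495) = I*√106258184702987246137808007698290/86075025454495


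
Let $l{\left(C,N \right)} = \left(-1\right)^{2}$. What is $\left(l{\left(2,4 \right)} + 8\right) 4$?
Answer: $36$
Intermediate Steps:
$l{\left(C,N \right)} = 1$
$\left(l{\left(2,4 \right)} + 8\right) 4 = \left(1 + 8\right) 4 = 9 \cdot 4 = 36$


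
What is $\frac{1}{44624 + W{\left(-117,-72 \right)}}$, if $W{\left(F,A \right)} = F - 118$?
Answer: $\frac{1}{44389} \approx 2.2528 \cdot 10^{-5}$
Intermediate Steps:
$W{\left(F,A \right)} = -118 + F$ ($W{\left(F,A \right)} = F - 118 = -118 + F$)
$\frac{1}{44624 + W{\left(-117,-72 \right)}} = \frac{1}{44624 - 235} = \frac{1}{44389}$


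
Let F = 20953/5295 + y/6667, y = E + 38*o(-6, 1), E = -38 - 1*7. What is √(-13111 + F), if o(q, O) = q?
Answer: I*√16334239376939990235/35301765 ≈ 114.49*I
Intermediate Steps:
E = -45 (E = -38 - 7 = -45)
y = -273 (y = -45 + 38*(-6) = -45 - 228 = -273)
F = 138248116/35301765 (F = 20953/5295 - 273/6667 = 138248116/35301765 ≈ 3.9162)
√(-13111 + F) = √(-13111 + 138248116/35301765) = √(-462703192799/35301765) = I*√16334239376939990235/35301765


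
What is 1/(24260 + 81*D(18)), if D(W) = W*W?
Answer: 1/50504 ≈ 1.9800e-5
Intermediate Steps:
D(W) = W²
1/(24260 + 81*D(18)) = 1/(24260 + 81*18²) = 1/(24260 + 81*324) = 1/(24260 + 26244) = 1/50504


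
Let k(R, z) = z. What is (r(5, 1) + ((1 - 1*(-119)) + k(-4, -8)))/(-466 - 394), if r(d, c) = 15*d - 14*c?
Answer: -173/860 ≈ -0.20116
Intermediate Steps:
r(d, c) = -14*c + 15*d
(r(5, 1) + ((1 - 1*(-119)) + k(-4, -8)))/(-466 - 394) = ((-14*1 + 15*5) + ((1 - 1*(-119)) - 8))/(-466 - 394) = ((-14 + 75) + ((1 + 119) - 8))/(-860) = (61 + (120 - 8))*(-1/860) = (61 + 112)*(-1/860) = 173*(-1/860) = -173/860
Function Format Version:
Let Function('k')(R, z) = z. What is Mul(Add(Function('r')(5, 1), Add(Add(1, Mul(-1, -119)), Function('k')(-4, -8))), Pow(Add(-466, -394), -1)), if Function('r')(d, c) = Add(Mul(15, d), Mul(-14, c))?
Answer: Rational(-173, 860) ≈ -0.20116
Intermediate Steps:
Function('r')(d, c) = Add(Mul(-14, c), Mul(15, d))
Mul(Add(Function('r')(5, 1), Add(Add(1, Mul(-1, -119)), Function('k')(-4, -8))), Pow(Add(-466, -394), -1)) = Mul(Add(Add(Mul(-14, 1), Mul(15, 5)), Add(Add(1, Mul(-1, -119)), -8)), Pow(Add(-466, -394), -1)) = Mul(Add(Add(-14, 75), Add(Add(1, 119), -8)), Pow(-860, -1)) = Mul(Add(61, Add(120, -8)), Rational(-1, 860)) = Mul(Add(61, 112), Rational(-1, 860)) = Mul(173, Rational(-1, 860)) = Rational(-173, 860)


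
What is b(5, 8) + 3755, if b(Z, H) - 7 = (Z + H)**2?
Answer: 3931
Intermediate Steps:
b(Z, H) = 7 + (H + Z)**2 (b(Z, H) = 7 + (Z + H)**2 = 7 + (H + Z)**2)
b(5, 8) + 3755 = (7 + (8 + 5)**2) + 3755 = (7 + 13**2) + 3755 = (7 + 169) + 3755 = 176 + 3755 = 3931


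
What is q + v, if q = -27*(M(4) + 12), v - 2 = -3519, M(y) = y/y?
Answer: -3868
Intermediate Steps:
M(y) = 1
v = -3517 (v = 2 - 3519 = -3517)
q = -351 (q = -27*(1 + 12) = -27*13 = -351)
q + v = -351 - 3517 = -3868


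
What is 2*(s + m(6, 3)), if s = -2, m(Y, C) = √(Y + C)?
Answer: 2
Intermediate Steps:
m(Y, C) = √(C + Y)
2*(s + m(6, 3)) = 2*(-2 + √(3 + 6)) = 2*(-2 + √9) = 2*(-2 + 3) = 2*1 = 2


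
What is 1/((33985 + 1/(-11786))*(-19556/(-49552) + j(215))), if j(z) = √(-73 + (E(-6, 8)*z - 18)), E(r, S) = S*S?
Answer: -713818288552/840210100675576232535 + 1808709543584*√13669/840210100675576232535 ≈ 2.5083e-7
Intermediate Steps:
E(r, S) = S²
j(z) = √(-91 + 64*z) (j(z) = √(-73 + (8²*z - 18)) = √(-73 + (64*z - 18)) = √(-73 + (-18 + 64*z)) = √(-91 + 64*z))
1/((33985 + 1/(-11786))*(-19556/(-49552) + j(215))) = 1/((33985 + 1/(-11786))*(-19556/(-49552) + √(-91 + 64*215))) = 1/((33985 - 1/11786)*(-19556*(-1/49552) + √(-91 + 13760))) = 1/(400547209*(4889/12388 + √13669)/11786) = 1/(1958275304801/146004968 + 400547209*√13669/11786)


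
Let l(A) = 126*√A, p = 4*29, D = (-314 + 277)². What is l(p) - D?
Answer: -1369 + 252*√29 ≈ -11.938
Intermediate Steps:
D = 1369 (D = (-37)² = 1369)
p = 116
l(p) - D = 126*√116 - 1*1369 = 126*(2*√29) - 1369 = 252*√29 - 1369 = -1369 + 252*√29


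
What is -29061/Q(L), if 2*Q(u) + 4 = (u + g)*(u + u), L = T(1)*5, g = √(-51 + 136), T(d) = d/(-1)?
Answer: 222801/532 + 48435*√85/532 ≈ 1258.2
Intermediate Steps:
T(d) = -d (T(d) = d*(-1) = -d)
g = √85 ≈ 9.2195
L = -5 (L = -1*1*5 = -1*5 = -5)
Q(u) = -2 + u*(u + √85) (Q(u) = -2 + ((u + √85)*(u + u))/2 = -2 + ((u + √85)*(2*u))/2 = -2 + (2*u*(u + √85))/2 = -2 + u*(u + √85))
-29061/Q(L) = -29061/(-2 + (-5)² - 5*√85) = -29061/(-2 + 25 - 5*√85) = -29061/(23 - 5*√85)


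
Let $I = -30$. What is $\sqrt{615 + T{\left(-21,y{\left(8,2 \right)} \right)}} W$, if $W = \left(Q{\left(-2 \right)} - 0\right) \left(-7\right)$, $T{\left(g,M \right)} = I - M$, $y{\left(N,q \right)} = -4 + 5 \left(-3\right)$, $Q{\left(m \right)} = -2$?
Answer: $28 \sqrt{151} \approx 344.07$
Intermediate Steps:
$y{\left(N,q \right)} = -19$ ($y{\left(N,q \right)} = -4 - 15 = -19$)
$T{\left(g,M \right)} = -30 - M$
$W = 14$ ($W = \left(-2 - 0\right) \left(-7\right) = \left(-2 + 0\right) \left(-7\right) = \left(-2\right) \left(-7\right) = 14$)
$\sqrt{615 + T{\left(-21,y{\left(8,2 \right)} \right)}} W = \sqrt{615 - 11} \cdot 14 = \sqrt{604} \cdot 14 = 2 \sqrt{151} \cdot 14 = 28 \sqrt{151}$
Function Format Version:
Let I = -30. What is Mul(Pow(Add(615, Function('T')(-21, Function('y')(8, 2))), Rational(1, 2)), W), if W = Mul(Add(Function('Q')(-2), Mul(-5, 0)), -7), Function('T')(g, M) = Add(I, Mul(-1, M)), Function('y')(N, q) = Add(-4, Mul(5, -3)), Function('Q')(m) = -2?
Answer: Mul(28, Pow(151, Rational(1, 2))) ≈ 344.07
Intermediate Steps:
Function('y')(N, q) = -19 (Function('y')(N, q) = Add(-4, -15) = -19)
Function('T')(g, M) = Add(-30, Mul(-1, M))
W = 14 (W = Mul(Add(-2, Mul(-5, 0)), -7) = Mul(Add(-2, 0), -7) = Mul(-2, -7) = 14)
Mul(Pow(Add(615, Function('T')(-21, Function('y')(8, 2))), Rational(1, 2)), W) = Mul(Pow(Add(615, Add(-30, Mul(-1, -19))), Rational(1, 2)), 14) = Mul(Pow(Add(615, Add(-30, 19)), Rational(1, 2)), 14) = Mul(Pow(Add(615, -11), Rational(1, 2)), 14) = Mul(Pow(604, Rational(1, 2)), 14) = Mul(Mul(2, Pow(151, Rational(1, 2))), 14) = Mul(28, Pow(151, Rational(1, 2)))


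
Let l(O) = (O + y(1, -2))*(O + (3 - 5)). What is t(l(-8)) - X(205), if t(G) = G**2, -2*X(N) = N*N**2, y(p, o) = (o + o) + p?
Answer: 8639325/2 ≈ 4.3197e+6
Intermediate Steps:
y(p, o) = p + 2*o (y(p, o) = 2*o + p = p + 2*o)
X(N) = -N**3/2 (X(N) = -N*N**2/2 = -N**3/2)
l(O) = (-3 + O)*(-2 + O) (l(O) = (O + (1 + 2*(-2)))*(O + (3 - 5)) = (O + (1 - 4))*(O - 2) = (O - 3)*(-2 + O) = (-3 + O)*(-2 + O))
t(l(-8)) - X(205) = (6 + (-8)**2 - 5*(-8))**2 - (-1)*205**3/2 = (6 + 64 + 40)**2 - (-1)*8615125/2 = 110**2 - 1*(-8615125/2) = 12100 + 8615125/2 = 8639325/2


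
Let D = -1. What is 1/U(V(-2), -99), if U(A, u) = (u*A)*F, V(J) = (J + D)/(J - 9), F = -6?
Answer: 1/162 ≈ 0.0061728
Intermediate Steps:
V(J) = (-1 + J)/(-9 + J) (V(J) = (J - 1)/(J - 9) = (-1 + J)/(-9 + J))
U(A, u) = -6*A*u (U(A, u) = (u*A)*(-6) = (A*u)*(-6) = -6*A*u)
1/U(V(-2), -99) = 1/(-6*(-1 - 2)/(-9 - 2)*(-99)) = 1/(-6*-3/(-11)*(-99)) = 1/(-6*(-1/11*(-3))*(-99)) = 1/(-6*3/11*(-99)) = 1/162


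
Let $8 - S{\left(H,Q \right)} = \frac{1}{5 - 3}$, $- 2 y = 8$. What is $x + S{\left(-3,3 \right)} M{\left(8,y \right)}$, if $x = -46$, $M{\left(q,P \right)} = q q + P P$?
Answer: $554$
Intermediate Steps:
$y = -4$ ($y = \left(- \frac{1}{2}\right) 8 = -4$)
$S{\left(H,Q \right)} = \frac{15}{2}$ ($S{\left(H,Q \right)} = 8 - \frac{1}{5 - 3} = 8 - \frac{1}{2} = \frac{15}{2}$)
$M{\left(q,P \right)} = P^{2} + q^{2}$ ($M{\left(q,P \right)} = q^{2} + P^{2} = P^{2} + q^{2}$)
$x + S{\left(-3,3 \right)} M{\left(8,y \right)} = -46 + \frac{15 \left(\left(-4\right)^{2} + 8^{2}\right)}{2} = -46 + \frac{15 \left(16 + 64\right)}{2} = -46 + \frac{15}{2} \cdot 80 = -46 + 600 = 554$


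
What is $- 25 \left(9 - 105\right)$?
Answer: $2400$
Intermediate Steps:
$- 25 \left(9 - 105\right) = \left(-25\right) \left(-96\right) = 2400$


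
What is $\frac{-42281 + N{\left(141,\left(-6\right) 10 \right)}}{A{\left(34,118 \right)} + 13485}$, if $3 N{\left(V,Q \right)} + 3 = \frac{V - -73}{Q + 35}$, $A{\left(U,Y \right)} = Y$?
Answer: $- \frac{3171364}{1020225} \approx -3.1085$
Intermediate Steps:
$N{\left(V,Q \right)} = -1 + \frac{73 + V}{3 \left(35 + Q\right)}$ ($N{\left(V,Q \right)} = -1 + \frac{\left(V - -73\right) \frac{1}{Q + 35}}{3} = -1 + \frac{\left(V + \left(-3 + 76\right)\right) \frac{1}{35 + Q}}{3} = -1 + \frac{\left(V + 73\right) \frac{1}{35 + Q}}{3} = -1 + \frac{\left(73 + V\right) \frac{1}{35 + Q}}{3} = -1 + \frac{\frac{1}{35 + Q} \left(73 + V\right)}{3} = -1 + \frac{73 + V}{3 \left(35 + Q\right)}$)
$\frac{-42281 + N{\left(141,\left(-6\right) 10 \right)}}{A{\left(34,118 \right)} + 13485} = \frac{-42281 + \frac{-32 + 141 - 3 \left(\left(-6\right) 10\right)}{3 \left(35 - 60\right)}}{118 + 13485} = \frac{-42281 + \frac{-32 + 141 - -180}{3 \left(35 - 60\right)}}{13603} = \left(-42281 + \frac{-32 + 141 + 180}{3 \left(-25\right)}\right) \frac{1}{13603} = \left(-42281 + \frac{1}{3} \left(- \frac{1}{25}\right) 289\right) \frac{1}{13603} = \left(-42281 - \frac{289}{75}\right) \frac{1}{13603} = \left(- \frac{3171364}{75}\right) \frac{1}{13603} = - \frac{3171364}{1020225}$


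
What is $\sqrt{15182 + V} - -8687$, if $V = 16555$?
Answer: $8687 + \sqrt{31737} \approx 8865.2$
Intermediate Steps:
$\sqrt{15182 + V} - -8687 = \sqrt{15182 + 16555} - -8687 = \sqrt{31737} + 8687 = 8687 + \sqrt{31737}$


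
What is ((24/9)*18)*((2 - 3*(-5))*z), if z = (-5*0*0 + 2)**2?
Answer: 3264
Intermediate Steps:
z = 4 (z = (0*0 + 2)**2 = (0 + 2)**2 = 2**2 = 4)
((24/9)*18)*((2 - 3*(-5))*z) = ((24/9)*18)*((2 - 3*(-5))*4) = ((24*(1/9))*18)*((2 + 15)*4) = ((8/3)*18)*(17*4) = 48*68 = 3264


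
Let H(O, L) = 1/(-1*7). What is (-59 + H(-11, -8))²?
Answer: 171396/49 ≈ 3497.9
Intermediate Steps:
H(O, L) = -⅐ (H(O, L) = 1/(-7) = -⅐)
(-59 + H(-11, -8))² = (-59 - ⅐)² = (-414/7)² = 171396/49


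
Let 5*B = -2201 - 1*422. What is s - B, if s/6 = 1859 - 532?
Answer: 42433/5 ≈ 8486.6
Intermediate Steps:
s = 7962 (s = 6*(1859 - 532) = 6*1327 = 7962)
B = -2623/5 (B = (-2201 - 1*422)/5 = (-2201 - 422)/5 = (1/5)*(-2623) = -2623/5 ≈ -524.60)
s - B = 7962 - 1*(-2623/5) = 7962 + 2623/5 = 42433/5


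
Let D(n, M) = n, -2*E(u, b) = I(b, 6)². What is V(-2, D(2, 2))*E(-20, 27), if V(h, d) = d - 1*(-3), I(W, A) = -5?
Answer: -125/2 ≈ -62.500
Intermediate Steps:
E(u, b) = -25/2 (E(u, b) = -½*(-5)² = -½*25 = -25/2)
V(h, d) = 3 + d (V(h, d) = d + 3 = 3 + d)
V(-2, D(2, 2))*E(-20, 27) = (3 + 2)*(-25/2) = 5*(-25/2) = -125/2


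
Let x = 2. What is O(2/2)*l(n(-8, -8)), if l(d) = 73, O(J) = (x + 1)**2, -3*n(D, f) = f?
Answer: 657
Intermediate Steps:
n(D, f) = -f/3
O(J) = 9 (O(J) = (2 + 1)**2 = 3**2 = 9)
O(2/2)*l(n(-8, -8)) = 9*73 = 657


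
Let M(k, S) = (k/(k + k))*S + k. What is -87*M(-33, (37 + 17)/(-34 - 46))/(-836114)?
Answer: -232029/66889120 ≈ -0.0034689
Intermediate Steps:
M(k, S) = k + S/2 (M(k, S) = (k/((2*k)))*S + k = ((1/(2*k))*k)*S + k = S/2 + k = k + S/2)
-87*M(-33, (37 + 17)/(-34 - 46))/(-836114) = -87*(-33 + ((37 + 17)/(-34 - 46))/2)/(-836114) = -87*(-33 + (54/(-80))/2)*(-1/836114) = -87*(-33 + (54*(-1/80))/2)*(-1/836114) = -87*(-33 + (½)*(-27/40))*(-1/836114) = -87*(-33 - 27/80)*(-1/836114) = -87*(-2667/80)*(-1/836114) = (232029/80)*(-1/836114) = -232029/66889120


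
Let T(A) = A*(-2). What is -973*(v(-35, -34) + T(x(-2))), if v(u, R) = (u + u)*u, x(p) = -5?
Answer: -2393580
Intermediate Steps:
T(A) = -2*A
v(u, R) = 2*u**2 (v(u, R) = (2*u)*u = 2*u**2)
-973*(v(-35, -34) + T(x(-2))) = -973*(2*(-35)**2 - 2*(-5)) = -973*(2*1225 + 10) = -973*(2450 + 10) = -973*2460 = -2393580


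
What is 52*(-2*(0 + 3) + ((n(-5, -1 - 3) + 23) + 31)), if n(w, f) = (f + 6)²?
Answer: 2704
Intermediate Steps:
n(w, f) = (6 + f)²
52*(-2*(0 + 3) + ((n(-5, -1 - 3) + 23) + 31)) = 52*(-2*(0 + 3) + (((6 + (-1 - 3))² + 23) + 31)) = 52*(-2*3 + (((6 - 4)² + 23) + 31)) = 52*(-6 + ((2² + 23) + 31)) = 52*(-6 + ((4 + 23) + 31)) = 52*(-6 + (27 + 31)) = 52*(-6 + 58) = 52*52 = 2704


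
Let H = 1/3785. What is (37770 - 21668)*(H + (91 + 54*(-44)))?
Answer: -139261753848/3785 ≈ -3.6793e+7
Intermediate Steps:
H = 1/3785 ≈ 0.00026420
(37770 - 21668)*(H + (91 + 54*(-44))) = (37770 - 21668)*(1/3785 + (91 + 54*(-44))) = 16102*(1/3785 + (91 - 2376)) = 16102*(1/3785 - 2285) = 16102*(-8648724/3785) = -139261753848/3785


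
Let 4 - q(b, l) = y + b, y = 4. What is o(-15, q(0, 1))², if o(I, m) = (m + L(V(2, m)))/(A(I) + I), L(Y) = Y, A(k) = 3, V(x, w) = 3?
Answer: 1/16 ≈ 0.062500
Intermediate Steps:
q(b, l) = -b (q(b, l) = 4 - (4 + b) = 4 + (-4 - b) = -b)
o(I, m) = (3 + m)/(3 + I) (o(I, m) = (m + 3)/(3 + I) = (3 + m)/(3 + I))
o(-15, q(0, 1))² = ((3 - 1*0)/(3 - 15))² = ((3 + 0)/(-12))² = (-1/12*3)² = (-¼)² = 1/16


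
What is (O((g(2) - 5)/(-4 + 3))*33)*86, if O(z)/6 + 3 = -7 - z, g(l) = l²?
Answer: -187308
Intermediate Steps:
O(z) = -60 - 6*z (O(z) = -18 + 6*(-7 - z) = -18 + (-42 - 6*z) = -60 - 6*z)
(O((g(2) - 5)/(-4 + 3))*33)*86 = ((-60 - 6*(2² - 5)/(-4 + 3))*33)*86 = ((-60 - 6*(4 - 5)/(-1))*33)*86 = ((-60 - (-6)*(-1))*33)*86 = ((-60 - 6*1)*33)*86 = ((-60 - 6)*33)*86 = -66*33*86 = -2178*86 = -187308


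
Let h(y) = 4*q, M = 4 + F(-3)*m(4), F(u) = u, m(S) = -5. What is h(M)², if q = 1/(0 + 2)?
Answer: 4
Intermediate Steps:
q = ½ (q = 1/2 = ½ ≈ 0.50000)
M = 19 (M = 4 - 3*(-5) = 4 + 15 = 19)
h(y) = 2 (h(y) = 4*(½) = 2)
h(M)² = 2² = 4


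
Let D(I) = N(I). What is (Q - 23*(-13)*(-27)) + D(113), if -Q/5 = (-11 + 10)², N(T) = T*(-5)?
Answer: -8643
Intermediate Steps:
N(T) = -5*T
D(I) = -5*I
Q = -5 (Q = -5*(-11 + 10)² = -5*(-1)² = -5*1 = -5)
(Q - 23*(-13)*(-27)) + D(113) = (-5 - 23*(-13)*(-27)) - 5*113 = (-5 + 299*(-27)) - 565 = (-5 - 8073) - 565 = -8078 - 565 = -8643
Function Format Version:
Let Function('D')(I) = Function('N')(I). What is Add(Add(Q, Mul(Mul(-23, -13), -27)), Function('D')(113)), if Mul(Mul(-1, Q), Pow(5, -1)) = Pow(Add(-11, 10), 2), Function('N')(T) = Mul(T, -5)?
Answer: -8643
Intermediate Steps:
Function('N')(T) = Mul(-5, T)
Function('D')(I) = Mul(-5, I)
Q = -5 (Q = Mul(-5, Pow(Add(-11, 10), 2)) = Mul(-5, Pow(-1, 2)) = Mul(-5, 1) = -5)
Add(Add(Q, Mul(Mul(-23, -13), -27)), Function('D')(113)) = Add(Add(-5, Mul(Mul(-23, -13), -27)), Mul(-5, 113)) = Add(Add(-5, Mul(299, -27)), -565) = Add(Add(-5, -8073), -565) = Add(-8078, -565) = -8643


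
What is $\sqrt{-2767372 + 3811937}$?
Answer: $\sqrt{1044565} \approx 1022.0$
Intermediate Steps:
$\sqrt{-2767372 + 3811937} = \sqrt{1044565}$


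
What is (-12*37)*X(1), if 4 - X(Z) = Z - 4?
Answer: -3108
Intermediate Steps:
X(Z) = 8 - Z (X(Z) = 4 - (Z - 4) = 4 - (-4 + Z) = 4 + (4 - Z) = 8 - Z)
(-12*37)*X(1) = (-12*37)*(8 - 1*1) = -444*(8 - 1) = -444*7 = -3108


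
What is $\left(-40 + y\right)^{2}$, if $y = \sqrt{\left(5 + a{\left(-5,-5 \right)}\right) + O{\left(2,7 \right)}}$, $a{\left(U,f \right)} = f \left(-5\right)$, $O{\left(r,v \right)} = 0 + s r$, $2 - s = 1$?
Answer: $1632 - 320 \sqrt{2} \approx 1179.5$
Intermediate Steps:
$s = 1$ ($s = 2 - 1 = 1$)
$O{\left(r,v \right)} = r$ ($O{\left(r,v \right)} = 0 + 1 r = 0 + r = r$)
$a{\left(U,f \right)} = - 5 f$
$y = 4 \sqrt{2}$ ($y = \sqrt{\left(5 - -25\right) + 2} = \sqrt{\left(5 + 25\right) + 2} = \sqrt{30 + 2} = \sqrt{32} = 4 \sqrt{2} \approx 5.6569$)
$\left(-40 + y\right)^{2} = \left(-40 + 4 \sqrt{2}\right)^{2}$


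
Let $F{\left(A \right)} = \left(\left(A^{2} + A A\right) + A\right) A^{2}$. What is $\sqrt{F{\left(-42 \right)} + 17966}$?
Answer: $\sqrt{6167270} \approx 2483.4$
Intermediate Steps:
$F{\left(A \right)} = A^{2} \left(A + 2 A^{2}\right)$ ($F{\left(A \right)} = \left(\left(A^{2} + A^{2}\right) + A\right) A^{2} = \left(2 A^{2} + A\right) A^{2} = \left(A + 2 A^{2}\right) A^{2} = A^{2} \left(A + 2 A^{2}\right)$)
$\sqrt{F{\left(-42 \right)} + 17966} = \sqrt{\left(-42\right)^{3} \left(1 + 2 \left(-42\right)\right) + 17966} = \sqrt{- 74088 \left(1 - 84\right) + 17966} = \sqrt{\left(-74088\right) \left(-83\right) + 17966} = \sqrt{6149304 + 17966} = \sqrt{6167270}$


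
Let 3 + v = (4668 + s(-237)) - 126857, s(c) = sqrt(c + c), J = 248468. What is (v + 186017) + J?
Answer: 312293 + I*sqrt(474) ≈ 3.1229e+5 + 21.772*I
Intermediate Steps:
s(c) = sqrt(2)*sqrt(c) (s(c) = sqrt(2*c) = sqrt(2)*sqrt(c))
v = -122192 + I*sqrt(474) (v = -3 + ((4668 + sqrt(2)*sqrt(-237)) - 126857) = -3 + ((4668 + sqrt(2)*(I*sqrt(237))) - 126857) = -3 + ((4668 + I*sqrt(474)) - 126857) = -3 + (-122189 + I*sqrt(474)) = -122192 + I*sqrt(474) ≈ -1.2219e+5 + 21.772*I)
(v + 186017) + J = ((-122192 + I*sqrt(474)) + 186017) + 248468 = (63825 + I*sqrt(474)) + 248468 = 312293 + I*sqrt(474)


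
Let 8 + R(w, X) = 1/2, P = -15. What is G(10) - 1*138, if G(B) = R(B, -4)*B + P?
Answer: -228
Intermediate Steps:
R(w, X) = -15/2 (R(w, X) = -8 + 1/2 = -8 + ½ = -15/2)
G(B) = -15 - 15*B/2 (G(B) = -15*B/2 - 15 = -15 - 15*B/2)
G(10) - 1*138 = (-15 - 15/2*10) - 1*138 = (-15 - 75) - 138 = -90 - 138 = -228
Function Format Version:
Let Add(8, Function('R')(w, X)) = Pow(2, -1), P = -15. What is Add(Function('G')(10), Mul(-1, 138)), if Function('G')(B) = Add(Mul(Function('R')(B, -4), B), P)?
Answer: -228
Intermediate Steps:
Function('R')(w, X) = Rational(-15, 2) (Function('R')(w, X) = Add(-8, Pow(2, -1)) = Add(-8, Rational(1, 2)) = Rational(-15, 2))
Function('G')(B) = Add(-15, Mul(Rational(-15, 2), B)) (Function('G')(B) = Add(Mul(Rational(-15, 2), B), -15) = Add(-15, Mul(Rational(-15, 2), B)))
Add(Function('G')(10), Mul(-1, 138)) = Add(Add(-15, Mul(Rational(-15, 2), 10)), Mul(-1, 138)) = Add(Add(-15, -75), -138) = Add(-90, -138) = -228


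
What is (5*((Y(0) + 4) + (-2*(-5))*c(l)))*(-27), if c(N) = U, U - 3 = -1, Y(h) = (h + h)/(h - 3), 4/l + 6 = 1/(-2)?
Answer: -3240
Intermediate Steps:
l = -8/13 (l = 4/(-6 + 1/(-2)) = 4/(-6 - ½) = 4/(-13/2) = 4*(-2/13) = -8/13 ≈ -0.61539)
Y(h) = 2*h/(-3 + h) (Y(h) = (2*h)/(-3 + h) = 2*h/(-3 + h))
U = 2 (U = 3 - 1 = 2)
c(N) = 2
(5*((Y(0) + 4) + (-2*(-5))*c(l)))*(-27) = (5*((2*0/(-3 + 0) + 4) - 2*(-5)*2))*(-27) = (5*((2*0/(-3) + 4) + 10*2))*(-27) = (5*((2*0*(-⅓) + 4) + 20))*(-27) = (5*((0 + 4) + 20))*(-27) = (5*(4 + 20))*(-27) = (5*24)*(-27) = 120*(-27) = -3240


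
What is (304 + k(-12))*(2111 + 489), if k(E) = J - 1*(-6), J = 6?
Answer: 821600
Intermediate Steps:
k(E) = 12 (k(E) = 6 - 1*(-6) = 6 + 6 = 12)
(304 + k(-12))*(2111 + 489) = (304 + 12)*(2111 + 489) = 316*2600 = 821600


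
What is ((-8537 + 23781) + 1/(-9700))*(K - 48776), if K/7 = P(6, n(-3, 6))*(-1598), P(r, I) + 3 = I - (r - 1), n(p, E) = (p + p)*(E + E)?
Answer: 31277672525274/2425 ≈ 1.2898e+10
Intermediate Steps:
n(p, E) = 4*E*p (n(p, E) = (2*p)*(2*E) = 4*E*p)
P(r, I) = -2 + I - r (P(r, I) = -3 + (I - (r - 1)) = -3 + (I - (-1 + r)) = -3 + (I + (1 - r)) = -3 + (1 + I - r) = -2 + I - r)
K = 894880 (K = 7*((-2 + 4*6*(-3) - 1*6)*(-1598)) = 7*((-2 - 72 - 6)*(-1598)) = 7*(-80*(-1598)) = 7*127840 = 894880)
((-8537 + 23781) + 1/(-9700))*(K - 48776) = ((-8537 + 23781) + 1/(-9700))*(894880 - 48776) = (15244 - 1/9700)*846104 = (147866799/9700)*846104 = 31277672525274/2425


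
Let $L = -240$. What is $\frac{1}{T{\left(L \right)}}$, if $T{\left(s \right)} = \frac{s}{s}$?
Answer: $1$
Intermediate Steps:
$T{\left(s \right)} = 1$
$\frac{1}{T{\left(L \right)}} = 1^{-1} = 1$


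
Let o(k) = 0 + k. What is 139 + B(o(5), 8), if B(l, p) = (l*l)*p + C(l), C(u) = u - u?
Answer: 339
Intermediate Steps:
C(u) = 0
o(k) = k
B(l, p) = p*l² (B(l, p) = (l*l)*p + 0 = l²*p + 0 = p*l² + 0 = p*l²)
139 + B(o(5), 8) = 139 + 8*5² = 139 + 8*25 = 139 + 200 = 339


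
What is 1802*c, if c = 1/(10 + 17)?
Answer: 1802/27 ≈ 66.741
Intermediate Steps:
c = 1/27 ≈ 0.037037
1802*c = 1802*(1/27) = 1802/27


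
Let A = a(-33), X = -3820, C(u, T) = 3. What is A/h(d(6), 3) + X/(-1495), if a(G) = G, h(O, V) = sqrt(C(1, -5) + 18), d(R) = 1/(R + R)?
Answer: 764/299 - 11*sqrt(21)/7 ≈ -4.6460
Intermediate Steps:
d(R) = 1/(2*R)
h(O, V) = sqrt(21) (h(O, V) = sqrt(3 + 18) = sqrt(21))
A = -33
A/h(d(6), 3) + X/(-1495) = -33*sqrt(21)/21 - 3820/(-1495) = -11*sqrt(21)/7 - 3820*(-1/1495) = -11*sqrt(21)/7 + 764/299 = 764/299 - 11*sqrt(21)/7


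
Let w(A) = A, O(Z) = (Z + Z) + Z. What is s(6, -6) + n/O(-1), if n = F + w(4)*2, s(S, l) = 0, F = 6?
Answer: -14/3 ≈ -4.6667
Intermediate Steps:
O(Z) = 3*Z (O(Z) = 2*Z + Z = 3*Z)
n = 14 (n = 6 + 4*2 = 6 + 8 = 14)
s(6, -6) + n/O(-1) = 0 + 14/(3*(-1)) = 0 + 14/(-3) = 0 - ⅓*14 = 0 - 14/3 = -14/3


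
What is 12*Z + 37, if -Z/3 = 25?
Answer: -863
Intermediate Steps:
Z = -75 (Z = -3*25 = -75)
12*Z + 37 = 12*(-75) + 37 = -900 + 37 = -863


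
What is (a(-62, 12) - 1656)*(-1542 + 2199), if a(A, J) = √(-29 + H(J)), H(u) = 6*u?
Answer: -1087992 + 657*√43 ≈ -1.0837e+6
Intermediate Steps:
a(A, J) = √(-29 + 6*J)
(a(-62, 12) - 1656)*(-1542 + 2199) = (√(-29 + 6*12) - 1656)*(-1542 + 2199) = (√(-29 + 72) - 1656)*657 = (√43 - 1656)*657 = (-1656 + √43)*657 = -1087992 + 657*√43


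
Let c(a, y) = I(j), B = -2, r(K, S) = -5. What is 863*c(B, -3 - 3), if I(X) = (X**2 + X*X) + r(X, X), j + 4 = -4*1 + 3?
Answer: 38835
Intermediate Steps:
j = -5 (j = -4 + (-4*1 + 3) = -4 + (-4 + 3) = -4 - 1 = -5)
I(X) = -5 + 2*X**2 (I(X) = (X**2 + X*X) - 5 = (X**2 + X**2) - 5 = 2*X**2 - 5 = -5 + 2*X**2)
c(a, y) = 45 (c(a, y) = -5 + 2*(-5)**2 = -5 + 2*25 = -5 + 50 = 45)
863*c(B, -3 - 3) = 863*45 = 38835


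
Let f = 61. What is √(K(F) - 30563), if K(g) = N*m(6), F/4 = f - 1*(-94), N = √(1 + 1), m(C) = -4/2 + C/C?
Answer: √(-30563 - √2) ≈ 174.83*I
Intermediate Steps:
m(C) = -1 (m(C) = -4*½ + 1 = -2 + 1 = -1)
N = √2 ≈ 1.4142
F = 620 (F = 4*(61 - 1*(-94)) = 4*(61 + 94) = 4*155 = 620)
K(g) = -√2 (K(g) = √2*(-1) = -√2)
√(K(F) - 30563) = √(-√2 - 30563) = √(-30563 - √2)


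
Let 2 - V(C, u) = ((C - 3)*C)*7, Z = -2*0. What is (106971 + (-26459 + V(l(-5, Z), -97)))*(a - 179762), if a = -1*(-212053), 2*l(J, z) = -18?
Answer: 2575465578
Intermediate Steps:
Z = 0
l(J, z) = -9 (l(J, z) = (½)*(-18) = -9)
a = 212053
V(C, u) = 2 - 7*C*(-3 + C) (V(C, u) = 2 - (C - 3)*C*7 = 2 - (-3 + C)*C*7 = 2 - C*(-3 + C)*7 = 2 - 7*C*(-3 + C))
(106971 + (-26459 + V(l(-5, Z), -97)))*(a - 179762) = (106971 + (-26459 + (2 - 7*(-9)² + 21*(-9))))*(212053 - 179762) = (106971 + (-26459 + (2 - 7*81 - 189)))*32291 = (106971 + (-26459 + (2 - 567 - 189)))*32291 = (106971 + (-26459 - 754))*32291 = (106971 - 27213)*32291 = 79758*32291 = 2575465578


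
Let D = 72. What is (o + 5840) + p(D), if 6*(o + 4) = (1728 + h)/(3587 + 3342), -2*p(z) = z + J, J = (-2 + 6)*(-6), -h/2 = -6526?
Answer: 120821434/20787 ≈ 5812.4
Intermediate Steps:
h = 13052 (h = -2*(-6526) = 13052)
J = -24 (J = 4*(-6) = -24)
p(z) = 12 - z/2 (p(z) = -(z - 24)/2 = -(-24 + z)/2 = 12 - z/2)
o = -75758/20787 (o = -4 + ((1728 + 13052)/(3587 + 3342))/6 = -4 + (14780/6929)/6 = -4 + (14780*(1/6929))/6 = -4 + (⅙)*(14780/6929) = -4 + 7390/20787 = -75758/20787 ≈ -3.6445)
(o + 5840) + p(D) = (-75758/20787 + 5840) + (12 - ½*72) = 121320322/20787 + (12 - 36) = 121320322/20787 - 24 = 120821434/20787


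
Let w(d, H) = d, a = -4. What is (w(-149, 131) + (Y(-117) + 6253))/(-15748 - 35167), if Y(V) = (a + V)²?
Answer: -4149/10183 ≈ -0.40744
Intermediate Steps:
Y(V) = (-4 + V)²
(w(-149, 131) + (Y(-117) + 6253))/(-15748 - 35167) = (-149 + ((-4 - 117)² + 6253))/(-15748 - 35167) = (-149 + ((-121)² + 6253))/(-50915) = (-149 + (14641 + 6253))*(-1/50915) = (-149 + 20894)*(-1/50915) = 20745*(-1/50915) = -4149/10183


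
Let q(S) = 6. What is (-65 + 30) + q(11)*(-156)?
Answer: -971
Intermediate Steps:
(-65 + 30) + q(11)*(-156) = (-65 + 30) + 6*(-156) = -35 - 936 = -971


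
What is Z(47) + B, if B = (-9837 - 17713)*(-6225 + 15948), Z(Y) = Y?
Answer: -267868603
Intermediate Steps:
B = -267868650 (B = -27550*9723 = -267868650)
Z(47) + B = 47 - 267868650 = -267868603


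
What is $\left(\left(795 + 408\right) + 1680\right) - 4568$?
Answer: $-1685$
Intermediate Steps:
$\left(\left(795 + 408\right) + 1680\right) - 4568 = \left(1203 + 1680\right) - 4568 = 2883 - 4568 = -1685$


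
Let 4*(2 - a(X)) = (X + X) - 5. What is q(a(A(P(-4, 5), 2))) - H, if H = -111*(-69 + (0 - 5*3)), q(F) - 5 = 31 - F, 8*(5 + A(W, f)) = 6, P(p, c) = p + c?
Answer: -74347/8 ≈ -9293.4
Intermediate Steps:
P(p, c) = c + p
A(W, f) = -17/4 (A(W, f) = -5 + (⅛)*6 = -5 + ¾ = -17/4)
a(X) = 13/4 - X/2 (a(X) = 2 - ((X + X) - 5)/4 = 2 - (2*X - 5)/4 = 2 - (-5 + 2*X)/4 = 2 + (5/4 - X/2) = 13/4 - X/2)
q(F) = 36 - F (q(F) = 5 + (31 - F) = 36 - F)
H = 9324 (H = -111*(-69 + (0 - 15)) = -111*(-69 - 15) = -111*(-84) = 9324)
q(a(A(P(-4, 5), 2))) - H = (36 - (13/4 - ½*(-17/4))) - 1*9324 = (36 - (13/4 + 17/8)) - 9324 = (36 - 1*43/8) - 9324 = (36 - 43/8) - 9324 = 245/8 - 9324 = -74347/8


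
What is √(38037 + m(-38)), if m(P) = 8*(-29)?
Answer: √37805 ≈ 194.44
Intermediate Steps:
m(P) = -232
√(38037 + m(-38)) = √(38037 - 232) = √37805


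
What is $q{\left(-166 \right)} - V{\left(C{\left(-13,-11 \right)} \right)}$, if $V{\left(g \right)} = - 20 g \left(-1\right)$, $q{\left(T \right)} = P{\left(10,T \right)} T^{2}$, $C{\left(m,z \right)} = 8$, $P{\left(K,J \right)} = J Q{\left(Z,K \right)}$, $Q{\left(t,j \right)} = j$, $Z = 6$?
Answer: $-45743120$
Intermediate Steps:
$P{\left(K,J \right)} = J K$
$q{\left(T \right)} = 10 T^{3}$ ($q{\left(T \right)} = T 10 T^{2} = 10 T T^{2} = 10 T^{3}$)
$V{\left(g \right)} = 20 g$
$q{\left(-166 \right)} - V{\left(C{\left(-13,-11 \right)} \right)} = 10 \left(-166\right)^{3} - 20 \cdot 8 = 10 \left(-4574296\right) - 160 = -45742960 - 160 = -45743120$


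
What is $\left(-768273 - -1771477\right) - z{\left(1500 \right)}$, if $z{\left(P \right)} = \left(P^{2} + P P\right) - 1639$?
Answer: $-3495157$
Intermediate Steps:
$z{\left(P \right)} = -1639 + 2 P^{2}$ ($z{\left(P \right)} = \left(P^{2} + P^{2}\right) - 1639 = 2 P^{2} - 1639 = -1639 + 2 P^{2}$)
$\left(-768273 - -1771477\right) - z{\left(1500 \right)} = \left(-768273 - -1771477\right) - \left(-1639 + 2 \cdot 1500^{2}\right) = \left(-768273 + 1771477\right) - \left(-1639 + 2 \cdot 2250000\right) = 1003204 - \left(-1639 + 4500000\right) = 1003204 - 4498361 = -3495157$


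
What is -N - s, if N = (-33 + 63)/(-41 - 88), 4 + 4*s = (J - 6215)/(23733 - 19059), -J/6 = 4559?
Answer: 2434355/803928 ≈ 3.0281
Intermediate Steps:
J = -27354 (J = -6*4559 = -27354)
s = -52265/18696 (s = -1 + ((-27354 - 6215)/(23733 - 19059))/4 = -1 + (-33569/4674)/4 = -1 + (-33569*1/4674)/4 = -1 + (1/4)*(-33569/4674) = -1 - 33569/18696 = -52265/18696 ≈ -2.7955)
N = -10/43 (N = 30/(-129) = -1/129*30 = -10/43 ≈ -0.23256)
-N - s = -1*(-10/43) - 1*(-52265/18696) = 10/43 + 52265/18696 = 2434355/803928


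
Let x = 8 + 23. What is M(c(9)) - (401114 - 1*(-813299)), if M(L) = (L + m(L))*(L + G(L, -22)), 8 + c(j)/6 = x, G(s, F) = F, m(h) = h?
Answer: -1182397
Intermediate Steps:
x = 31
c(j) = 138 (c(j) = -48 + 6*31 = -48 + 186 = 138)
M(L) = 2*L*(-22 + L) (M(L) = (L + L)*(L - 22) = (2*L)*(-22 + L) = 2*L*(-22 + L))
M(c(9)) - (401114 - 1*(-813299)) = 2*138*(-22 + 138) - (401114 - 1*(-813299)) = 2*138*116 - (401114 + 813299) = 32016 - 1*1214413 = 32016 - 1214413 = -1182397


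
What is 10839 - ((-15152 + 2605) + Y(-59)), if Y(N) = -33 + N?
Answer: 23478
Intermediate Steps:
10839 - ((-15152 + 2605) + Y(-59)) = 10839 - ((-15152 + 2605) + (-33 - 59)) = 10839 - (-12547 - 92) = 10839 - 1*(-12639) = 10839 + 12639 = 23478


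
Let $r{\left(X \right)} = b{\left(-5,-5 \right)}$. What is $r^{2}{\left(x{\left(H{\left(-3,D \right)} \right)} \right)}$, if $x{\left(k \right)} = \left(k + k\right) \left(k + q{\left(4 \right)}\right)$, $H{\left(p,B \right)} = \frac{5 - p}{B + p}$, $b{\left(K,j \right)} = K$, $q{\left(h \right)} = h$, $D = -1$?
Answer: $25$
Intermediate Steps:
$H{\left(p,B \right)} = \frac{5 - p}{B + p}$
$x{\left(k \right)} = 2 k \left(4 + k\right)$ ($x{\left(k \right)} = \left(k + k\right) \left(k + 4\right) = 2 k \left(4 + k\right)$)
$r{\left(X \right)} = -5$
$r^{2}{\left(x{\left(H{\left(-3,D \right)} \right)} \right)} = \left(-5\right)^{2} = 25$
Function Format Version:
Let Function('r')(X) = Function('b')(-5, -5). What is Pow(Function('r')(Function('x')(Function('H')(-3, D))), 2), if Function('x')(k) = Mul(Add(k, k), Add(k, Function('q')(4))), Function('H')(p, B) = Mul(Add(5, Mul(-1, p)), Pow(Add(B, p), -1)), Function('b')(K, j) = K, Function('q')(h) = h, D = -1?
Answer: 25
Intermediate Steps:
Function('H')(p, B) = Mul(Pow(Add(B, p), -1), Add(5, Mul(-1, p)))
Function('x')(k) = Mul(2, k, Add(4, k)) (Function('x')(k) = Mul(Add(k, k), Add(k, 4)) = Mul(Mul(2, k), Add(4, k)) = Mul(2, k, Add(4, k)))
Function('r')(X) = -5
Pow(Function('r')(Function('x')(Function('H')(-3, D))), 2) = Pow(-5, 2) = 25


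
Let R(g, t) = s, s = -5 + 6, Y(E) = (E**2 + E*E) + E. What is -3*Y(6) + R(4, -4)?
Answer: -233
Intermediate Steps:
Y(E) = E + 2*E**2 (Y(E) = (E**2 + E**2) + E = 2*E**2 + E = E + 2*E**2)
s = 1
R(g, t) = 1
-3*Y(6) + R(4, -4) = -18*(1 + 2*6) + 1 = -18*(1 + 12) + 1 = -18*13 + 1 = -3*78 + 1 = -234 + 1 = -233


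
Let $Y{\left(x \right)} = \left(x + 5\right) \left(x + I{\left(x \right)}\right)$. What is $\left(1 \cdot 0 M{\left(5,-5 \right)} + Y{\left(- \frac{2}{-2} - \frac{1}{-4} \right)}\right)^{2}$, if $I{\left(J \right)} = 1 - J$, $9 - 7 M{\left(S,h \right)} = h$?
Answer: $\frac{625}{16} \approx 39.063$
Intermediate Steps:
$M{\left(S,h \right)} = \frac{9}{7} - \frac{h}{7}$
$Y{\left(x \right)} = 5 + x$ ($Y{\left(x \right)} = \left(x + 5\right) \left(x - \left(-1 + x\right)\right) = \left(5 + x\right) 1 = 5 + x$)
$\left(1 \cdot 0 M{\left(5,-5 \right)} + Y{\left(- \frac{2}{-2} - \frac{1}{-4} \right)}\right)^{2} = \left(1 \cdot 0 \left(\frac{9}{7} - - \frac{5}{7}\right) + \left(5 - \left(- \frac{1}{4} - 1\right)\right)\right)^{2} = \left(0 \left(\frac{9}{7} + \frac{5}{7}\right) + \left(5 - - \frac{5}{4}\right)\right)^{2} = \left(0 \cdot 2 + \left(5 + \left(1 + \frac{1}{4}\right)\right)\right)^{2} = \left(0 + \left(5 + \frac{5}{4}\right)\right)^{2} = \left(0 + \frac{25}{4}\right)^{2} = \left(\frac{25}{4}\right)^{2} = \frac{625}{16}$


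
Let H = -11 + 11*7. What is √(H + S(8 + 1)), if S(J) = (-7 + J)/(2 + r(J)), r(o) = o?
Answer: 2*√2002/11 ≈ 8.1352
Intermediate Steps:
S(J) = (-7 + J)/(2 + J)
H = 66 (H = -11 + 77 = 66)
√(H + S(8 + 1)) = √(66 + (-7 + (8 + 1))/(2 + (8 + 1))) = √(66 + (-7 + 9)/(2 + 9)) = √(66 + 2/11) = √(728/11) = 2*√2002/11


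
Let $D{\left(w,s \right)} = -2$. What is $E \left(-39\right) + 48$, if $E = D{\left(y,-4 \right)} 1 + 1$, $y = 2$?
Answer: $87$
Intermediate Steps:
$E = -1$ ($E = \left(-2\right) 1 + 1 = -2 + 1 = -1$)
$E \left(-39\right) + 48 = \left(-1\right) \left(-39\right) + 48 = 39 + 48 = 87$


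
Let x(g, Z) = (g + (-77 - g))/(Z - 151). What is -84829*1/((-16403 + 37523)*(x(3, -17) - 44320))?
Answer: 84829/936028720 ≈ 9.0627e-5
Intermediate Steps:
x(g, Z) = -77/(-151 + Z)
-84829*1/((-16403 + 37523)*(x(3, -17) - 44320)) = -84829*1/((-16403 + 37523)*(-77/(-151 - 17) - 44320)) = -84829*1/(21120*(-77/(-168) - 44320)) = -84829*1/(21120*(-77*(-1/168) - 44320)) = -84829*1/(21120*(11/24 - 44320)) = -84829/((-1063669/24*21120)) = -84829/(-936028720) = -84829*(-1/936028720) = 84829/936028720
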